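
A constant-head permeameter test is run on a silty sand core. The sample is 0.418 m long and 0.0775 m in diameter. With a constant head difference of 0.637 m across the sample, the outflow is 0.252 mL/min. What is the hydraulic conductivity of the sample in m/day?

Cross-sectional area A = π·(d/2)² = π × (0.0775/2)² = 0.004717 m².
Convert discharge: 0.252 mL/min = 4.200e-09 m³/s.
Darcy's law rearranged: K = Q·L / (A·Δh) = 4.200e-09 × 0.418 / (0.004717 × 0.637) = 5.842e-07 m/s = 0.05048 m/day.

0.0505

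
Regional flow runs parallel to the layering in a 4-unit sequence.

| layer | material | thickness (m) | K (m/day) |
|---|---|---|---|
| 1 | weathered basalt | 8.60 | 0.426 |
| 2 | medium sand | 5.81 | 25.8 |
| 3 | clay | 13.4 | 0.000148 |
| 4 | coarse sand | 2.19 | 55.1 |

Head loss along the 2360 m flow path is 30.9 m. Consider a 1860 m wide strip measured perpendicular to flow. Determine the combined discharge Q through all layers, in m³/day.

Flow is parallel to layering, so each bed carries its own Darcy discharge and the transmissivities add.
Σ(K_i·b_i) = 0.426×8.60 + 25.8×5.81 + 0.000148×13.4 + 55.1×2.19 = 274.2 m²/day.
Hydraulic gradient i = Δh / L = 30.9 / 2360 = 0.01309.
Q = Σ(K_i·b_i) · W · i = 274.2 × 1860 × 0.01309 = 6678 m³/day.

6680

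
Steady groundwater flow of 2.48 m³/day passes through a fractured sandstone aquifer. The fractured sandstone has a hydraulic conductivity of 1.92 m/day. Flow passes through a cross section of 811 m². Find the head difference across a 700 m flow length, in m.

From Q = K·A·i, i = Q / (K·A) = 2.48 / (1.920 × 811.0) = 0.001593.
Head loss Δh = i · L = 0.001593 × 700 = 1.115 m.

1.11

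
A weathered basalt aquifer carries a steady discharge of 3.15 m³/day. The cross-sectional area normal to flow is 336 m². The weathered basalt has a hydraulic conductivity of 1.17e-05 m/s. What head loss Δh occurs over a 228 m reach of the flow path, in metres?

Convert K: 1.17e-05 m/s × 86400 = 1.011 m/day.
From Q = K·A·i, i = Q / (K·A) = 3.15 / (1.011 × 336.0) = 0.009274.
Head loss Δh = i · L = 0.009274 × 228 = 2.114 m.

2.11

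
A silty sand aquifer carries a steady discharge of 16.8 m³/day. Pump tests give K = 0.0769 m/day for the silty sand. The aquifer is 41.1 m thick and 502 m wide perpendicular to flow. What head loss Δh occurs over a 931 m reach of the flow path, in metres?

9.86

Cross-sectional area A = 502 × 41.1 = 20632 m².
From Q = K·A·i, i = Q / (K·A) = 16.8 / (0.07690 × 20632) = 0.01059.
Head loss Δh = i · L = 0.01059 × 931 = 9.858 m.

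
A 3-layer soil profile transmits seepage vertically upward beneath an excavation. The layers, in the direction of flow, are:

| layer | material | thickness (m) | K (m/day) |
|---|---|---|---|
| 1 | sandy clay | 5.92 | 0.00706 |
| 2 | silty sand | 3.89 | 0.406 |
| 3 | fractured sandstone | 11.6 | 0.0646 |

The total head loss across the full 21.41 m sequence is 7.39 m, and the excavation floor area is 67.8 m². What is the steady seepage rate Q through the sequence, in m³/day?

0.488

Flow is perpendicular to layering, so the layers act in series and the equivalent K is the thickness-weighted harmonic mean.
Total thickness L = 5.92 + 3.89 + 11.6 = 21.41 m.
Σ(b_i/K_i) = 5.92/0.00706 + 3.89/0.406 + 11.6/0.0646 = 1028 d.
K_eq = L / Σ(b_i/K_i) = 21.41 / 1028 = 0.02083 m/day.
Q = K_eq · A · (Δh/L) = 0.02083 × 67.8 × (7.39/21.41) = 0.4875 m³/day.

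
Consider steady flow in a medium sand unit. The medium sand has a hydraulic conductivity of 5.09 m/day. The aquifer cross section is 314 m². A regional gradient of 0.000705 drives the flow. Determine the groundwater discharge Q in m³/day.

1.13

Hydraulic gradient i = 0.000705.
Darcy's law: Q = K · A · i = 5.090 × 314.0 × 0.0007050 = 1.127 m³/day.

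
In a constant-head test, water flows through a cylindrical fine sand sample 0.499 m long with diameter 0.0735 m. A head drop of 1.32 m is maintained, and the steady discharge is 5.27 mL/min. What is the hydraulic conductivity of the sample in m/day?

Cross-sectional area A = π·(d/2)² = π × (0.0735/2)² = 0.004243 m².
Convert discharge: 5.27 mL/min = 8.783e-08 m³/s.
Darcy's law rearranged: K = Q·L / (A·Δh) = 8.783e-08 × 0.499 / (0.004243 × 1.32) = 7.826e-06 m/s = 0.6761 m/day.

0.676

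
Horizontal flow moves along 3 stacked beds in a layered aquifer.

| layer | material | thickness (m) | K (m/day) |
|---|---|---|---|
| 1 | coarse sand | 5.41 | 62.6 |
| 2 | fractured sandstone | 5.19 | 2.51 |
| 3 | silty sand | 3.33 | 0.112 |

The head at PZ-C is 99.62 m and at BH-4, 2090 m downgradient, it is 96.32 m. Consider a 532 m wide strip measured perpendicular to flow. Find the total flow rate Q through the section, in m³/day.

Flow is parallel to layering, so each bed carries its own Darcy discharge and the transmissivities add.
Σ(K_i·b_i) = 62.6×5.41 + 2.51×5.19 + 0.112×3.33 = 352.1 m²/day.
Hydraulic gradient i = (99.62 − 96.32) / 2090 = 3.3 / 2090 = 0.001579.
Q = Σ(K_i·b_i) · W · i = 352.1 × 532 × 0.001579 = 295.7 m³/day.

296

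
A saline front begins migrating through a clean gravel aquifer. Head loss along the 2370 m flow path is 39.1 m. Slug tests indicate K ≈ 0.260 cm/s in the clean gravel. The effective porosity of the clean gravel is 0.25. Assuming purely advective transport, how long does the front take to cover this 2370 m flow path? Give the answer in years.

Convert K: 0.260 cm/s × 864 = 224.6 m/day.
Hydraulic gradient i = Δh / L = 39.1 / 2370 = 0.01650.
Darcy flux q = K · i = 224.6 × 0.01650 = 3.706 m/day.
Seepage velocity v = q / n_e = 3.706 / 0.25 = 14.82 m/day.
Travel time t = L / v = 2370 / 14.82 = 159.9 days = 0.4377 years.

0.438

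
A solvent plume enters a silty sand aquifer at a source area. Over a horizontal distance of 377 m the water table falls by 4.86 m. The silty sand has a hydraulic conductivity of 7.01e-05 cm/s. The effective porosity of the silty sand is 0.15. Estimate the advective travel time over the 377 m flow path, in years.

Convert K: 7.01e-05 cm/s × 864 = 0.06057 m/day.
Hydraulic gradient i = Δh / L = 4.86 / 377 = 0.01289.
Darcy flux q = K · i = 0.06057 × 0.01289 = 0.0007808 m/day.
Seepage velocity v = q / n_e = 0.0007808 / 0.15 = 0.005205 m/day.
Travel time t = L / v = 377 / 0.005205 = 72428 days = 198.3 years.

198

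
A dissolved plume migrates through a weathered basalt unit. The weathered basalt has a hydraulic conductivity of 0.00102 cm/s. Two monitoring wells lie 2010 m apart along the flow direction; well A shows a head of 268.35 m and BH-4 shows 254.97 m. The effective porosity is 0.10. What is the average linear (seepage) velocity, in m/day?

Convert K: 0.00102 cm/s × 864 = 0.8813 m/day.
Hydraulic gradient i = (268.35 − 254.97) / 2010 = 13.38 / 2010 = 0.006657.
Darcy flux q = K · i = 0.8813 × 0.006657 = 0.005866 m/day.
Seepage velocity v = q / n_e = 0.005866 / 0.10 = 0.05866 m/day.

0.0587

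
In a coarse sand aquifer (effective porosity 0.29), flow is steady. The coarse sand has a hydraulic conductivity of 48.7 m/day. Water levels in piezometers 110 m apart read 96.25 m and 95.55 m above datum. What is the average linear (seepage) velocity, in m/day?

Hydraulic gradient i = (96.25 − 95.55) / 110 = 0.7 / 110 = 0.006364.
Darcy flux q = K · i = 48.70 × 0.006364 = 0.3099 m/day.
Seepage velocity v = q / n_e = 0.3099 / 0.29 = 1.069 m/day.

1.07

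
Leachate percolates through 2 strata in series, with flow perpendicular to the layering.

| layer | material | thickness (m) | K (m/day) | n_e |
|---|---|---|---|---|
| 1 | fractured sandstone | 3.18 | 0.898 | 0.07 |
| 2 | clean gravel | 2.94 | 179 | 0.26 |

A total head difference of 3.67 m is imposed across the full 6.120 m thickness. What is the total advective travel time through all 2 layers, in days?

With flow normal to the layers, continuity requires the same specific discharge q through every layer.
Σ(b_i/K_i) = 3.18/0.898 + 2.94/179 = 3.558 d.
q = Δh / Σ(b_i/K_i) = 3.67 / 3.558 = 1.032 m/day.
In each layer the seepage velocity is v_i = q/n_i, so the layer transit time is t_i = b_i·n_i / q:
  layer 1 (fractured sandstone): t_1 = 3.18 × 0.07 / 1.032 = 0.2158 d
  layer 2 (clean gravel): t_2 = 2.94 × 0.26 / 1.032 = 0.7410 d
Total t = Σ t_i = 0.9568 days.

0.957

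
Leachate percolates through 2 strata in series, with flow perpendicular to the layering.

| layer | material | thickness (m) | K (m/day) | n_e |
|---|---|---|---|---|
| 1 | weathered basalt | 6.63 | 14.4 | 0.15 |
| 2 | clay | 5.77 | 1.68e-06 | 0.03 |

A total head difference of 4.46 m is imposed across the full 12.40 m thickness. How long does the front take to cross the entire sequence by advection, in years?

2460

With flow normal to the layers, continuity requires the same specific discharge q through every layer.
Σ(b_i/K_i) = 6.63/14.4 + 5.77/1.68e-06 = 3.435e+06 d.
q = Δh / Σ(b_i/K_i) = 4.46 / 3.435e+06 = 1.299e-06 m/day.
In each layer the seepage velocity is v_i = q/n_i, so the layer transit time is t_i = b_i·n_i / q:
  layer 1 (weathered basalt): t_1 = 6.63 × 0.15 / 1.299e-06 = 7.658e+05 d
  layer 2 (clay): t_2 = 5.77 × 0.03 / 1.299e-06 = 1.333e+05 d
Total t = Σ t_i = 8.991e+05 days = 2462 years.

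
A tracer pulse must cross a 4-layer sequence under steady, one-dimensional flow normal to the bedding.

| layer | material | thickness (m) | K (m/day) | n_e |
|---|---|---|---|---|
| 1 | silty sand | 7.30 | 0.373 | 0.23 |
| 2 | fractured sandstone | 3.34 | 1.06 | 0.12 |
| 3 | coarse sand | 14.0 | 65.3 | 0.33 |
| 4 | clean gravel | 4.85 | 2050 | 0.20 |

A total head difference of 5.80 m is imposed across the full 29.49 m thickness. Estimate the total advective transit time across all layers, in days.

With flow normal to the layers, continuity requires the same specific discharge q through every layer.
Σ(b_i/K_i) = 7.30/0.373 + 3.34/1.06 + 14.0/65.3 + 4.85/2050 = 22.94 d.
q = Δh / Σ(b_i/K_i) = 5.80 / 22.94 = 0.2528 m/day.
In each layer the seepage velocity is v_i = q/n_i, so the layer transit time is t_i = b_i·n_i / q:
  layer 1 (silty sand): t_1 = 7.30 × 0.23 / 0.2528 = 6.640 d
  layer 2 (fractured sandstone): t_2 = 3.34 × 0.12 / 0.2528 = 1.585 d
  layer 3 (coarse sand): t_3 = 14.0 × 0.33 / 0.2528 = 18.27 d
  layer 4 (clean gravel): t_4 = 4.85 × 0.20 / 0.2528 = 3.836 d
Total t = Σ t_i = 30.33 days.

30.3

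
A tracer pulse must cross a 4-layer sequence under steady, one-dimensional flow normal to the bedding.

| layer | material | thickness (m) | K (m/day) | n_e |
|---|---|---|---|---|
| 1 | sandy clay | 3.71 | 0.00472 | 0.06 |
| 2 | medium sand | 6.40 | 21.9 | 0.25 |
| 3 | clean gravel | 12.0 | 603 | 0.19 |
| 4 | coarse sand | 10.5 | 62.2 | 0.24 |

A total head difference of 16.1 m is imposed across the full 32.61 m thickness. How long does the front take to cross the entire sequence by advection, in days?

324

With flow normal to the layers, continuity requires the same specific discharge q through every layer.
Σ(b_i/K_i) = 3.71/0.00472 + 6.40/21.9 + 12.0/603 + 10.5/62.2 = 786.5 d.
q = Δh / Σ(b_i/K_i) = 16.1 / 786.5 = 0.02047 m/day.
In each layer the seepage velocity is v_i = q/n_i, so the layer transit time is t_i = b_i·n_i / q:
  layer 1 (sandy clay): t_1 = 3.71 × 0.06 / 0.02047 = 10.87 d
  layer 2 (medium sand): t_2 = 6.40 × 0.25 / 0.02047 = 78.16 d
  layer 3 (clean gravel): t_3 = 12.0 × 0.19 / 0.02047 = 111.4 d
  layer 4 (coarse sand): t_4 = 10.5 × 0.24 / 0.02047 = 123.1 d
Total t = Σ t_i = 323.5 days.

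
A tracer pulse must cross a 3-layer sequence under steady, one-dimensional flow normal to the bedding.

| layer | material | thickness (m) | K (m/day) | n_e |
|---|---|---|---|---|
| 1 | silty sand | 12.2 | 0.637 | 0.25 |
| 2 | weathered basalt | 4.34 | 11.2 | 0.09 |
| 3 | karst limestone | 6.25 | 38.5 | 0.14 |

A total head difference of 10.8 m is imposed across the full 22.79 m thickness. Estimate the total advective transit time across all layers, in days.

7.87

With flow normal to the layers, continuity requires the same specific discharge q through every layer.
Σ(b_i/K_i) = 12.2/0.637 + 4.34/11.2 + 6.25/38.5 = 19.70 d.
q = Δh / Σ(b_i/K_i) = 10.8 / 19.70 = 0.5482 m/day.
In each layer the seepage velocity is v_i = q/n_i, so the layer transit time is t_i = b_i·n_i / q:
  layer 1 (silty sand): t_1 = 12.2 × 0.25 / 0.5482 = 5.564 d
  layer 2 (weathered basalt): t_2 = 4.34 × 0.09 / 0.5482 = 0.7126 d
  layer 3 (karst limestone): t_3 = 6.25 × 0.14 / 0.5482 = 1.596 d
Total t = Σ t_i = 7.873 days.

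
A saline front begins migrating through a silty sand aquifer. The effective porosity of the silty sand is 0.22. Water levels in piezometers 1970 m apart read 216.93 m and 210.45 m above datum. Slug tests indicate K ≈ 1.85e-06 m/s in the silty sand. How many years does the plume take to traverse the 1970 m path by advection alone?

2260

Convert K: 1.85e-06 m/s × 86400 = 0.1598 m/day.
Hydraulic gradient i = (216.93 − 210.45) / 1970 = 6.48 / 1970 = 0.003289.
Darcy flux q = K · i = 0.1598 × 0.003289 = 0.0005258 m/day.
Seepage velocity v = q / n_e = 0.0005258 / 0.22 = 0.002390 m/day.
Travel time t = L / v = 1970 / 0.002390 = 8.243e+05 days = 2257 years.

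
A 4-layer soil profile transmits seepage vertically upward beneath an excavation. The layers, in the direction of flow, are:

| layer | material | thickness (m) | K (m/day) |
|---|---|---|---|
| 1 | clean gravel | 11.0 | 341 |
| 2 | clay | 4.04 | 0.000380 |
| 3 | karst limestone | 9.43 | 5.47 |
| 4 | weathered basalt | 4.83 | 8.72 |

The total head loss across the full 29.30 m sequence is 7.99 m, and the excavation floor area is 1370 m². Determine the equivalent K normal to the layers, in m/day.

Flow is perpendicular to layering, so the layers act in series and the equivalent K is the thickness-weighted harmonic mean.
Total thickness L = 11.0 + 4.04 + 9.43 + 4.83 = 29.30 m.
Σ(b_i/K_i) = 11.0/341 + 4.04/0.000380 + 9.43/5.47 + 4.83/8.72 = 10634 d.
K_eq = L / Σ(b_i/K_i) = 29.30 / 10634 = 0.002755 m/day.

0.00276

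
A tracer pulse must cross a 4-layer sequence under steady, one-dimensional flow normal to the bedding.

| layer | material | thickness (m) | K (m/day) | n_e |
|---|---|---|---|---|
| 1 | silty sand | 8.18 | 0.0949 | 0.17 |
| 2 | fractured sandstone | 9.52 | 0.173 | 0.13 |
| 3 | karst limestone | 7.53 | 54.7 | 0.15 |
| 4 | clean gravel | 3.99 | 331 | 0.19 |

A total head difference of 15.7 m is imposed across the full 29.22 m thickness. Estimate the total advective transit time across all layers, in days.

40.7

With flow normal to the layers, continuity requires the same specific discharge q through every layer.
Σ(b_i/K_i) = 8.18/0.0949 + 9.52/0.173 + 7.53/54.7 + 3.99/331 = 141.4 d.
q = Δh / Σ(b_i/K_i) = 15.7 / 141.4 = 0.1111 m/day.
In each layer the seepage velocity is v_i = q/n_i, so the layer transit time is t_i = b_i·n_i / q:
  layer 1 (silty sand): t_1 = 8.18 × 0.17 / 0.1111 = 12.52 d
  layer 2 (fractured sandstone): t_2 = 9.52 × 0.13 / 0.1111 = 11.14 d
  layer 3 (karst limestone): t_3 = 7.53 × 0.15 / 0.1111 = 10.17 d
  layer 4 (clean gravel): t_4 = 3.99 × 0.19 / 0.1111 = 6.827 d
Total t = Σ t_i = 40.66 days.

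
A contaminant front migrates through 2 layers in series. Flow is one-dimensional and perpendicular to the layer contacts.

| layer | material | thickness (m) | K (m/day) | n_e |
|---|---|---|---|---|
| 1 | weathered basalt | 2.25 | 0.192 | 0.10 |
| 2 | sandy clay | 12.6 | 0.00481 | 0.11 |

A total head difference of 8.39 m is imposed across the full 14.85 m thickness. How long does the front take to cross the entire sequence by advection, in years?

With flow normal to the layers, continuity requires the same specific discharge q through every layer.
Σ(b_i/K_i) = 2.25/0.192 + 12.6/0.00481 = 2631 d.
q = Δh / Σ(b_i/K_i) = 8.39 / 2631 = 0.003189 m/day.
In each layer the seepage velocity is v_i = q/n_i, so the layer transit time is t_i = b_i·n_i / q:
  layer 1 (weathered basalt): t_1 = 2.25 × 0.10 / 0.003189 = 70.56 d
  layer 2 (sandy clay): t_2 = 12.6 × 0.11 / 0.003189 = 434.7 d
Total t = Σ t_i = 505.2 days = 1.383 years.

1.38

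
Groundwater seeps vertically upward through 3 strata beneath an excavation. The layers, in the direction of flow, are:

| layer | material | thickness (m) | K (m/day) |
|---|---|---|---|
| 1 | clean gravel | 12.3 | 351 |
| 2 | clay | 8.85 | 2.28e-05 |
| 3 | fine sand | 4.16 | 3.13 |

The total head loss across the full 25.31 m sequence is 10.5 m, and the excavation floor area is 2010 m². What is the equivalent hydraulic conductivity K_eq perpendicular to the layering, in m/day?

6.52e-05

Flow is perpendicular to layering, so the layers act in series and the equivalent K is the thickness-weighted harmonic mean.
Total thickness L = 12.3 + 8.85 + 4.16 = 25.31 m.
Σ(b_i/K_i) = 12.3/351 + 8.85/2.28e-05 + 4.16/3.13 = 3.882e+05 d.
K_eq = L / Σ(b_i/K_i) = 25.31 / 3.882e+05 = 6.521e-05 m/day.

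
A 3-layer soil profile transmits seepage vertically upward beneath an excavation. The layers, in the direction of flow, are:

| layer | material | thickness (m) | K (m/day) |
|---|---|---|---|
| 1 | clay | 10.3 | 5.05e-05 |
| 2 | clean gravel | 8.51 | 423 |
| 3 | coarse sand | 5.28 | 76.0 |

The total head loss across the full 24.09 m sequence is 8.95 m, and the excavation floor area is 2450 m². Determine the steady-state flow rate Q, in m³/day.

Flow is perpendicular to layering, so the layers act in series and the equivalent K is the thickness-weighted harmonic mean.
Total thickness L = 10.3 + 8.51 + 5.28 = 24.09 m.
Σ(b_i/K_i) = 10.3/5.05e-05 + 8.51/423 + 5.28/76.0 = 2.040e+05 d.
K_eq = L / Σ(b_i/K_i) = 24.09 / 2.040e+05 = 0.0001181 m/day.
Q = K_eq · A · (Δh/L) = 0.0001181 × 2450 × (8.95/24.09) = 0.1075 m³/day.

0.108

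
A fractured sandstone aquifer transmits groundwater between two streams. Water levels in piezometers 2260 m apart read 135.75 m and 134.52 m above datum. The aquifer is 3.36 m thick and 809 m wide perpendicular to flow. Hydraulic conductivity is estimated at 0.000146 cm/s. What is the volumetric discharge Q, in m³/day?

Convert K: 0.000146 cm/s × 864 = 0.1261 m/day.
Cross-sectional area A = 809 × 3.36 = 2718 m².
Hydraulic gradient i = (135.75 − 134.52) / 2260 = 1.23 / 2260 = 0.0005442.
Darcy's law: Q = K · A · i = 0.1261 × 2718 × 0.0005442 = 0.1866 m³/day.

0.187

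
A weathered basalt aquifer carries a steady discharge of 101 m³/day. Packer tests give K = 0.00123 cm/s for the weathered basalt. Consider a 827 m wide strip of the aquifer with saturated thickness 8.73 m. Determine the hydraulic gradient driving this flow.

0.0132

Convert K: 0.00123 cm/s × 864 = 1.063 m/day.
Cross-sectional area A = 827 × 8.73 = 7220 m².
From Q = K·A·i, i = Q / (K·A) = 101 / (1.063 × 7220) = 0.01316.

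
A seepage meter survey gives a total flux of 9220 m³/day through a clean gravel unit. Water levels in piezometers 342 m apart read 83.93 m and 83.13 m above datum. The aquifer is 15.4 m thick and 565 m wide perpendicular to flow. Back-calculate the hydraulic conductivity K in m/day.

453

Cross-sectional area A = 565 × 15.4 = 8701 m².
Hydraulic gradient i = (83.93 − 83.13) / 342 = 0.8 / 342 = 0.002339.
From Q = K·A·i, K = Q / (A·i) = 9220 / (8701 × 0.002339) = 453.0 m/day.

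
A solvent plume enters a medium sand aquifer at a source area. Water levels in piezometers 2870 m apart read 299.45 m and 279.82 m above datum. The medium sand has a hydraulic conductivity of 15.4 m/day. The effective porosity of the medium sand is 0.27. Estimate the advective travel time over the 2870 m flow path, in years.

20.1

Hydraulic gradient i = (299.45 − 279.82) / 2870 = 19.63 / 2870 = 0.006840.
Darcy flux q = K · i = 15.40 × 0.006840 = 0.1053 m/day.
Seepage velocity v = q / n_e = 0.1053 / 0.27 = 0.3901 m/day.
Travel time t = L / v = 2870 / 0.3901 = 7357 days = 20.14 years.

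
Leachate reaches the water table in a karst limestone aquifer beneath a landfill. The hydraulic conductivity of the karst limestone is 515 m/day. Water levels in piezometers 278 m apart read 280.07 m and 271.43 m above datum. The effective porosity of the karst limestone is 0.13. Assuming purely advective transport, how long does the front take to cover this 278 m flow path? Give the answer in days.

2.26

Hydraulic gradient i = (280.07 − 271.43) / 278 = 8.64 / 278 = 0.03108.
Darcy flux q = K · i = 515.0 × 0.03108 = 16.01 m/day.
Seepage velocity v = q / n_e = 16.01 / 0.13 = 123.1 m/day.
Travel time t = L / v = 278 / 123.1 = 2.258 days.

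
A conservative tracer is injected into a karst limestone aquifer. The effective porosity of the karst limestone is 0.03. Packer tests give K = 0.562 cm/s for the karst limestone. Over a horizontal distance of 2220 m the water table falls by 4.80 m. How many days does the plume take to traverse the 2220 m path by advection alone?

Convert K: 0.562 cm/s × 864 = 485.6 m/day.
Hydraulic gradient i = Δh / L = 4.80 / 2220 = 0.002162.
Darcy flux q = K · i = 485.6 × 0.002162 = 1.050 m/day.
Seepage velocity v = q / n_e = 1.050 / 0.03 = 35.00 m/day.
Travel time t = L / v = 2220 / 35.00 = 63.44 days.

63.4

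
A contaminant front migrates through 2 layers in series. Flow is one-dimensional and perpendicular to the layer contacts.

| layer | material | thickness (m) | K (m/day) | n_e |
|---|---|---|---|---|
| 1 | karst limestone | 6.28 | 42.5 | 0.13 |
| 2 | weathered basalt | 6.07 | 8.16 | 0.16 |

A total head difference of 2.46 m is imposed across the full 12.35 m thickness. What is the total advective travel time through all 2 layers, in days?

0.648

With flow normal to the layers, continuity requires the same specific discharge q through every layer.
Σ(b_i/K_i) = 6.28/42.5 + 6.07/8.16 = 0.8916 d.
q = Δh / Σ(b_i/K_i) = 2.46 / 0.8916 = 2.759 m/day.
In each layer the seepage velocity is v_i = q/n_i, so the layer transit time is t_i = b_i·n_i / q:
  layer 1 (karst limestone): t_1 = 6.28 × 0.13 / 2.759 = 0.2959 d
  layer 2 (weathered basalt): t_2 = 6.07 × 0.16 / 2.759 = 0.3520 d
Total t = Σ t_i = 0.6479 days.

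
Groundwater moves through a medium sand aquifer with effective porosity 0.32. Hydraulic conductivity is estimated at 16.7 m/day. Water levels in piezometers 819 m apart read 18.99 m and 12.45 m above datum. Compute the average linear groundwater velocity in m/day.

Hydraulic gradient i = (18.99 − 12.45) / 819 = 6.54 / 819 = 0.007985.
Darcy flux q = K · i = 16.70 × 0.007985 = 0.1334 m/day.
Seepage velocity v = q / n_e = 0.1334 / 0.32 = 0.4167 m/day.

0.417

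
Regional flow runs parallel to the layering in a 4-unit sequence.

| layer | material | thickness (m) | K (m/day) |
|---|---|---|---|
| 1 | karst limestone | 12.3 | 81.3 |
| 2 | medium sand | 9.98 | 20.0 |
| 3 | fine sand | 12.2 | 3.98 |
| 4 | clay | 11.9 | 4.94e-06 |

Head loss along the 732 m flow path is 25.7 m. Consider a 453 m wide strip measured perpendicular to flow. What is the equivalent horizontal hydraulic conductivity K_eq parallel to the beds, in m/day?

26.9

Flow is parallel to layering, so each bed carries its own Darcy discharge and the transmissivities add.
Σ(K_i·b_i) = 81.3×12.3 + 20.0×9.98 + 3.98×12.2 + 4.94e-06×11.9 = 1248 m²/day.
Total thickness b = 46.38 m, so K_eq = Σ(K_i·b_i)/b = 26.91 m/day.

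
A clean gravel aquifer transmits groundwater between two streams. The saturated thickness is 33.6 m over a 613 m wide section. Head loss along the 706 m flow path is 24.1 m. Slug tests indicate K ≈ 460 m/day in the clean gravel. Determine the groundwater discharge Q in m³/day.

323000

Cross-sectional area A = 613 × 33.6 = 20597 m².
Hydraulic gradient i = Δh / L = 24.1 / 706 = 0.03414.
Darcy's law: Q = K · A · i = 460.0 × 20597 × 0.03414 = 3.234e+05 m³/day.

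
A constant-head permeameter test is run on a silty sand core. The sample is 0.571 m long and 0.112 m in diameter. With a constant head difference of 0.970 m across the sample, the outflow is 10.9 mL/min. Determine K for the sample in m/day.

0.938

Cross-sectional area A = π·(d/2)² = π × (0.112/2)² = 0.009852 m².
Convert discharge: 10.9 mL/min = 1.817e-07 m³/s.
Darcy's law rearranged: K = Q·L / (A·Δh) = 1.817e-07 × 0.571 / (0.009852 × 0.970) = 1.085e-05 m/s = 0.9378 m/day.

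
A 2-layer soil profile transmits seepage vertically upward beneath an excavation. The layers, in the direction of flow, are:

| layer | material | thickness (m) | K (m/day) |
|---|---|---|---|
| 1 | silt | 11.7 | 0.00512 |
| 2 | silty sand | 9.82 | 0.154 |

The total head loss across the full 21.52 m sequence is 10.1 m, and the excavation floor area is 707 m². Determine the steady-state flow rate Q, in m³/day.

Flow is perpendicular to layering, so the layers act in series and the equivalent K is the thickness-weighted harmonic mean.
Total thickness L = 11.7 + 9.82 = 21.52 m.
Σ(b_i/K_i) = 11.7/0.00512 + 9.82/0.154 = 2349 d.
K_eq = L / Σ(b_i/K_i) = 21.52 / 2349 = 0.009162 m/day.
Q = K_eq · A · (Δh/L) = 0.009162 × 707 × (10.1/21.52) = 3.040 m³/day.

3.04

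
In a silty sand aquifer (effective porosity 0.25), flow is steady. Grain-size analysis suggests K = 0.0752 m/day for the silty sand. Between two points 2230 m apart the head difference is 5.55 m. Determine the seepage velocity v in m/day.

0.000749

Hydraulic gradient i = Δh / L = 5.55 / 2230 = 0.002489.
Darcy flux q = K · i = 0.07520 × 0.002489 = 0.0001872 m/day.
Seepage velocity v = q / n_e = 0.0001872 / 0.25 = 0.0007486 m/day.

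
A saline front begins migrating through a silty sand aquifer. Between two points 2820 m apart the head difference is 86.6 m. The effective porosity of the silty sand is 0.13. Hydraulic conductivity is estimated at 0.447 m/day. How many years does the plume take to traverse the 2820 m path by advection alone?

Hydraulic gradient i = Δh / L = 86.6 / 2820 = 0.03071.
Darcy flux q = K · i = 0.4470 × 0.03071 = 0.01373 m/day.
Seepage velocity v = q / n_e = 0.01373 / 0.13 = 0.1056 m/day.
Travel time t = L / v = 2820 / 0.1056 = 26706 days = 73.12 years.

73.1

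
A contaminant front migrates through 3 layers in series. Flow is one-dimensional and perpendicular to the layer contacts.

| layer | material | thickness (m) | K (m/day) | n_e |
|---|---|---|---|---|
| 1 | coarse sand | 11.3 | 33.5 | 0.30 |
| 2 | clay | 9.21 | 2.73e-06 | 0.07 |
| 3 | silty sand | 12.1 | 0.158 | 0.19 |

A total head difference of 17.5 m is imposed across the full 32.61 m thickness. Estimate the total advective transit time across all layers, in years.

3340

With flow normal to the layers, continuity requires the same specific discharge q through every layer.
Σ(b_i/K_i) = 11.3/33.5 + 9.21/2.73e-06 + 12.1/0.158 = 3.374e+06 d.
q = Δh / Σ(b_i/K_i) = 17.5 / 3.374e+06 = 5.187e-06 m/day.
In each layer the seepage velocity is v_i = q/n_i, so the layer transit time is t_i = b_i·n_i / q:
  layer 1 (coarse sand): t_1 = 11.3 × 0.30 / 5.187e-06 = 6.535e+05 d
  layer 2 (clay): t_2 = 9.21 × 0.07 / 5.187e-06 = 1.243e+05 d
  layer 3 (silty sand): t_3 = 12.1 × 0.19 / 5.187e-06 = 4.432e+05 d
Total t = Σ t_i = 1.221e+06 days = 3343 years.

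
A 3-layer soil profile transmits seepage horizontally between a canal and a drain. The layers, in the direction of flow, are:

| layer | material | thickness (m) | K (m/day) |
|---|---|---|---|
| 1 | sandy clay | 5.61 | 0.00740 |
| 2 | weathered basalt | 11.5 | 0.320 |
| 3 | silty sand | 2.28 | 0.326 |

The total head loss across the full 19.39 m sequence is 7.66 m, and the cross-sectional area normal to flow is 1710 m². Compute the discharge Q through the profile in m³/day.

16.4

Flow is perpendicular to layering, so the layers act in series and the equivalent K is the thickness-weighted harmonic mean.
Total thickness L = 5.61 + 11.5 + 2.28 = 19.39 m.
Σ(b_i/K_i) = 5.61/0.00740 + 11.5/0.320 + 2.28/0.326 = 801.0 d.
K_eq = L / Σ(b_i/K_i) = 19.39 / 801.0 = 0.02421 m/day.
Q = K_eq · A · (Δh/L) = 0.02421 × 1710 × (7.66/19.39) = 16.35 m³/day.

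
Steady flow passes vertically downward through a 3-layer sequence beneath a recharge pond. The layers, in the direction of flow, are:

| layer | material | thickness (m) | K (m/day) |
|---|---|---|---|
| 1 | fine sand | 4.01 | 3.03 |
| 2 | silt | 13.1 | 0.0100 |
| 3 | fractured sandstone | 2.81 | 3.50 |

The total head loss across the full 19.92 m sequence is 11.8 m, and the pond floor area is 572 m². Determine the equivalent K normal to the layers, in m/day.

Flow is perpendicular to layering, so the layers act in series and the equivalent K is the thickness-weighted harmonic mean.
Total thickness L = 4.01 + 13.1 + 2.81 = 19.92 m.
Σ(b_i/K_i) = 4.01/3.03 + 13.1/0.0100 + 2.81/3.50 = 1312 d.
K_eq = L / Σ(b_i/K_i) = 19.92 / 1312 = 0.01518 m/day.

0.0152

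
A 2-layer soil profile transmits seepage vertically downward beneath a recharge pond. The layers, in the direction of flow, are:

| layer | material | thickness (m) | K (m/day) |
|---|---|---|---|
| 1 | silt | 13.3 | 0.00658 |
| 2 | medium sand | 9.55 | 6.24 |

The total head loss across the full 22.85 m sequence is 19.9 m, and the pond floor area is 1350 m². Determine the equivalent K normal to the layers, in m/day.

Flow is perpendicular to layering, so the layers act in series and the equivalent K is the thickness-weighted harmonic mean.
Total thickness L = 13.3 + 9.55 = 22.85 m.
Σ(b_i/K_i) = 13.3/0.00658 + 9.55/6.24 = 2023 d.
K_eq = L / Σ(b_i/K_i) = 22.85 / 2023 = 0.01130 m/day.

0.0113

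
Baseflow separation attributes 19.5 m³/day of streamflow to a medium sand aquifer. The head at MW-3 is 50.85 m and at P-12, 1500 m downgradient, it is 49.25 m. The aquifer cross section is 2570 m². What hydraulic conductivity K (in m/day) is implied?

7.11

Hydraulic gradient i = (50.85 − 49.25) / 1500 = 1.6 / 1500 = 0.001067.
From Q = K·A·i, K = Q / (A·i) = 19.5 / (2570 × 0.001067) = 7.113 m/day.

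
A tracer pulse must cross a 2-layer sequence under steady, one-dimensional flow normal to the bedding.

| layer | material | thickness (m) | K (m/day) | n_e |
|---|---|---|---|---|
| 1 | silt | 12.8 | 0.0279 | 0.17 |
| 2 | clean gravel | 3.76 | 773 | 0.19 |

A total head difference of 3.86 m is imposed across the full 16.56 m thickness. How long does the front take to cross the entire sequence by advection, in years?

With flow normal to the layers, continuity requires the same specific discharge q through every layer.
Σ(b_i/K_i) = 12.8/0.0279 + 3.76/773 = 458.8 d.
q = Δh / Σ(b_i/K_i) = 3.86 / 458.8 = 0.008414 m/day.
In each layer the seepage velocity is v_i = q/n_i, so the layer transit time is t_i = b_i·n_i / q:
  layer 1 (silt): t_1 = 12.8 × 0.17 / 0.008414 = 258.6 d
  layer 2 (clean gravel): t_2 = 3.76 × 0.19 / 0.008414 = 84.91 d
Total t = Σ t_i = 343.5 days = 0.9406 years.

0.941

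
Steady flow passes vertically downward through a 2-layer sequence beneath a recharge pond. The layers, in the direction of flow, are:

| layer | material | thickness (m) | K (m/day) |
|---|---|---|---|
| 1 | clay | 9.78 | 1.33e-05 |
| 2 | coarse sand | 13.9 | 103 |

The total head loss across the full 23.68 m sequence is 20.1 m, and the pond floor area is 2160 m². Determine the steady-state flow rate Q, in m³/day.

0.0590

Flow is perpendicular to layering, so the layers act in series and the equivalent K is the thickness-weighted harmonic mean.
Total thickness L = 9.78 + 13.9 = 23.68 m.
Σ(b_i/K_i) = 9.78/1.33e-05 + 13.9/103 = 7.353e+05 d.
K_eq = L / Σ(b_i/K_i) = 23.68 / 7.353e+05 = 3.220e-05 m/day.
Q = K_eq · A · (Δh/L) = 3.220e-05 × 2160 × (20.1/23.68) = 0.05904 m³/day.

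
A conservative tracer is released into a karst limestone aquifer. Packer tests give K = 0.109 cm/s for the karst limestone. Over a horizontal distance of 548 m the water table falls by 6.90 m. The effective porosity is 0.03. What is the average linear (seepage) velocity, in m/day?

Convert K: 0.109 cm/s × 864 = 94.18 m/day.
Hydraulic gradient i = Δh / L = 6.90 / 548 = 0.01259.
Darcy flux q = K · i = 94.18 × 0.01259 = 1.186 m/day.
Seepage velocity v = q / n_e = 1.186 / 0.03 = 39.53 m/day.

39.5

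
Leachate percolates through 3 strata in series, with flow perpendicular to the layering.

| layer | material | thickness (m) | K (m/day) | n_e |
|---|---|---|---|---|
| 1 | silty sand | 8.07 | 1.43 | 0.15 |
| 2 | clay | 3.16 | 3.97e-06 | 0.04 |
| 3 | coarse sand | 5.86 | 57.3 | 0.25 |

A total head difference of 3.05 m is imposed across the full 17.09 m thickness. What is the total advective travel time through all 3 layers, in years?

2000

With flow normal to the layers, continuity requires the same specific discharge q through every layer.
Σ(b_i/K_i) = 8.07/1.43 + 3.16/3.97e-06 + 5.86/57.3 = 7.960e+05 d.
q = Δh / Σ(b_i/K_i) = 3.05 / 7.960e+05 = 3.832e-06 m/day.
In each layer the seepage velocity is v_i = q/n_i, so the layer transit time is t_i = b_i·n_i / q:
  layer 1 (silty sand): t_1 = 8.07 × 0.15 / 3.832e-06 = 3.159e+05 d
  layer 2 (clay): t_2 = 3.16 × 0.04 / 3.832e-06 = 32987 d
  layer 3 (coarse sand): t_3 = 5.86 × 0.25 / 3.832e-06 = 3.823e+05 d
Total t = Σ t_i = 7.312e+05 days = 2002 years.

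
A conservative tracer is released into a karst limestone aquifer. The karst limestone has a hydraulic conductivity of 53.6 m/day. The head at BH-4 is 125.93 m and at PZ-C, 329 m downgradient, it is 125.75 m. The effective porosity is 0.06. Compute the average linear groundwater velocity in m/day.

Hydraulic gradient i = (125.93 − 125.75) / 329 = 0.18 / 329 = 0.0005471.
Darcy flux q = K · i = 53.60 × 0.0005471 = 0.02933 m/day.
Seepage velocity v = q / n_e = 0.02933 / 0.06 = 0.4888 m/day.

0.489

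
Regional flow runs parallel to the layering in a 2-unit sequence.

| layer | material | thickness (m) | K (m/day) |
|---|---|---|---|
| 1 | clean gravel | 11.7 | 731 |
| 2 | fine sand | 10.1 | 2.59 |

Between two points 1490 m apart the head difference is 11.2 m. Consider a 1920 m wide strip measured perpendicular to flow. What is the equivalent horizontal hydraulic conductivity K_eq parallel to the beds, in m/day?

Flow is parallel to layering, so each bed carries its own Darcy discharge and the transmissivities add.
Σ(K_i·b_i) = 731×11.7 + 2.59×10.1 = 8579 m²/day.
Total thickness b = 21.80 m, so K_eq = Σ(K_i·b_i)/b = 393.5 m/day.

394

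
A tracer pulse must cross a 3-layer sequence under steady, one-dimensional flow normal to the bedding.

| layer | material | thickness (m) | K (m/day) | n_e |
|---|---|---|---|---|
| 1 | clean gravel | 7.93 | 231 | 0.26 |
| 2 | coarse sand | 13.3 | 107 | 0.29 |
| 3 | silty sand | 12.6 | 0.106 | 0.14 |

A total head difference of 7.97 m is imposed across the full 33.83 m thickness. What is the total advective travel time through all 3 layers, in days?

With flow normal to the layers, continuity requires the same specific discharge q through every layer.
Σ(b_i/K_i) = 7.93/231 + 13.3/107 + 12.6/0.106 = 119.0 d.
q = Δh / Σ(b_i/K_i) = 7.97 / 119.0 = 0.06696 m/day.
In each layer the seepage velocity is v_i = q/n_i, so the layer transit time is t_i = b_i·n_i / q:
  layer 1 (clean gravel): t_1 = 7.93 × 0.26 / 0.06696 = 30.79 d
  layer 2 (coarse sand): t_2 = 13.3 × 0.29 / 0.06696 = 57.60 d
  layer 3 (silty sand): t_3 = 12.6 × 0.14 / 0.06696 = 26.34 d
Total t = Σ t_i = 114.7 days.

115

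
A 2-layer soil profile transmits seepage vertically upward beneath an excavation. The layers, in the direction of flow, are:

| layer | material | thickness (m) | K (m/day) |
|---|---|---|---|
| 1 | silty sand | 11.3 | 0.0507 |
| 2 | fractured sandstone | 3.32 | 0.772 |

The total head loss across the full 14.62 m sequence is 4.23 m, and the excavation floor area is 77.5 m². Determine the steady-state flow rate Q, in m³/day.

1.44

Flow is perpendicular to layering, so the layers act in series and the equivalent K is the thickness-weighted harmonic mean.
Total thickness L = 11.3 + 3.32 = 14.62 m.
Σ(b_i/K_i) = 11.3/0.0507 + 3.32/0.772 = 227.2 d.
K_eq = L / Σ(b_i/K_i) = 14.62 / 227.2 = 0.06435 m/day.
Q = K_eq · A · (Δh/L) = 0.06435 × 77.5 × (4.23/14.62) = 1.443 m³/day.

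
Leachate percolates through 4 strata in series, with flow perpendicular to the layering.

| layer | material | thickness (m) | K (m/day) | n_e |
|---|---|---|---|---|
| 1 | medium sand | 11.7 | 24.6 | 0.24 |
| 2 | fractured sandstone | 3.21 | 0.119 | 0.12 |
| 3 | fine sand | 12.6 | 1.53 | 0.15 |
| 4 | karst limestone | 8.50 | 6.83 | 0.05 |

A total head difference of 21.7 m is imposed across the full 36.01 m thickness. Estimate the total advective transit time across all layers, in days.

9.37

With flow normal to the layers, continuity requires the same specific discharge q through every layer.
Σ(b_i/K_i) = 11.7/24.6 + 3.21/0.119 + 12.6/1.53 + 8.50/6.83 = 36.93 d.
q = Δh / Σ(b_i/K_i) = 21.7 / 36.93 = 0.5876 m/day.
In each layer the seepage velocity is v_i = q/n_i, so the layer transit time is t_i = b_i·n_i / q:
  layer 1 (medium sand): t_1 = 11.7 × 0.24 / 0.5876 = 4.779 d
  layer 2 (fractured sandstone): t_2 = 3.21 × 0.12 / 0.5876 = 0.6556 d
  layer 3 (fine sand): t_3 = 12.6 × 0.15 / 0.5876 = 3.217 d
  layer 4 (karst limestone): t_4 = 8.50 × 0.05 / 0.5876 = 0.7233 d
Total t = Σ t_i = 9.374 days.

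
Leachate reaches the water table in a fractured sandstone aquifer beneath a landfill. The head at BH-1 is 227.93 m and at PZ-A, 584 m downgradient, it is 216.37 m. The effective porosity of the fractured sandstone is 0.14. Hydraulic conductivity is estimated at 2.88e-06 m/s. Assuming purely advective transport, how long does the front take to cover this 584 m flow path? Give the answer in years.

Convert K: 2.88e-06 m/s × 86400 = 0.2488 m/day.
Hydraulic gradient i = (227.93 − 216.37) / 584 = 11.56 / 584 = 0.01979.
Darcy flux q = K · i = 0.2488 × 0.01979 = 0.004926 m/day.
Seepage velocity v = q / n_e = 0.004926 / 0.14 = 0.03518 m/day.
Travel time t = L / v = 584 / 0.03518 = 16599 days = 45.45 years.

45.4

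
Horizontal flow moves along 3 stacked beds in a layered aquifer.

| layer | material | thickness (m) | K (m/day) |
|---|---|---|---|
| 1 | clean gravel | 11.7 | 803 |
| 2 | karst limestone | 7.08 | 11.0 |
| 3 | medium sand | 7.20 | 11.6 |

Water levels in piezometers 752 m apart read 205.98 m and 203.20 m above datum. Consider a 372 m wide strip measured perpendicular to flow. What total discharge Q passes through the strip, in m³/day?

Flow is parallel to layering, so each bed carries its own Darcy discharge and the transmissivities add.
Σ(K_i·b_i) = 803×11.7 + 11.0×7.08 + 11.6×7.20 = 9556 m²/day.
Hydraulic gradient i = (205.98 − 203.20) / 752 = 2.78 / 752 = 0.003697.
Q = Σ(K_i·b_i) · W · i = 9556 × 372 × 0.003697 = 13142 m³/day.

13100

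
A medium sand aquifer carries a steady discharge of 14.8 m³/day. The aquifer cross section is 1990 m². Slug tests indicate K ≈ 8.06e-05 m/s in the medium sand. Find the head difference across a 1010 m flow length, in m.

1.08

Convert K: 8.06e-05 m/s × 86400 = 6.964 m/day.
From Q = K·A·i, i = Q / (K·A) = 14.8 / (6.964 × 1990) = 0.001068.
Head loss Δh = i · L = 0.001068 × 1010 = 1.079 m.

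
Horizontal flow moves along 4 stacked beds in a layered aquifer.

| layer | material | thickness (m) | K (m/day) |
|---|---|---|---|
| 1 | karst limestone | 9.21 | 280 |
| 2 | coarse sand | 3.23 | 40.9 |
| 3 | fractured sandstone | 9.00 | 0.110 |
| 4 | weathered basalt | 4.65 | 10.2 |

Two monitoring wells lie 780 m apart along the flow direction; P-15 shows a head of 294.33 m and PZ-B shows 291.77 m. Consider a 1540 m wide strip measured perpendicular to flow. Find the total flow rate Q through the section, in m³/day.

13900

Flow is parallel to layering, so each bed carries its own Darcy discharge and the transmissivities add.
Σ(K_i·b_i) = 280×9.21 + 40.9×3.23 + 0.110×9.00 + 10.2×4.65 = 2759 m²/day.
Hydraulic gradient i = (294.33 − 291.77) / 780 = 2.56 / 780 = 0.003282.
Q = Σ(K_i·b_i) · W · i = 2759 × 1540 × 0.003282 = 13947 m³/day.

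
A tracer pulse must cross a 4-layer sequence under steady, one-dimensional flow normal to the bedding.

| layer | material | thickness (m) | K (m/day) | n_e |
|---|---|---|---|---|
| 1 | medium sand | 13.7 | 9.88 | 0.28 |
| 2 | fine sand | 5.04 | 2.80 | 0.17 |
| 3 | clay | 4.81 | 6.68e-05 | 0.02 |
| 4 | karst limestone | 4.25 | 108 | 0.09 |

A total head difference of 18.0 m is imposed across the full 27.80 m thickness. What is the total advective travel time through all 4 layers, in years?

With flow normal to the layers, continuity requires the same specific discharge q through every layer.
Σ(b_i/K_i) = 13.7/9.88 + 5.04/2.80 + 4.81/6.68e-05 + 4.25/108 = 72009 d.
q = Δh / Σ(b_i/K_i) = 18.0 / 72009 = 0.0002500 m/day.
In each layer the seepage velocity is v_i = q/n_i, so the layer transit time is t_i = b_i·n_i / q:
  layer 1 (medium sand): t_1 = 13.7 × 0.28 / 0.0002500 = 15346 d
  layer 2 (fine sand): t_2 = 5.04 × 0.17 / 0.0002500 = 3428 d
  layer 3 (clay): t_3 = 4.81 × 0.02 / 0.0002500 = 384.8 d
  layer 4 (karst limestone): t_4 = 4.25 × 0.09 / 0.0002500 = 1530 d
Total t = Σ t_i = 20689 days = 56.64 years.

56.6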